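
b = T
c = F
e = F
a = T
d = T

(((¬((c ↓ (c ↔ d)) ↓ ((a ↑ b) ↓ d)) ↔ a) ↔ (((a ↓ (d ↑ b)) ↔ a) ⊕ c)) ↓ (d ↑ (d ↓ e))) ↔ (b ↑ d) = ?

T

c ↔ d = F ↔ T = F
c ↓ (c ↔ d) = F ↓ F = T
a ↑ b = T ↑ T = F
(a ↑ b) ↓ d = F ↓ T = F
(c ↓ (c ↔ d)) ↓ ((a ↑ b) ↓ d) = T ↓ F = F
¬((c ↓ (c ↔ d)) ↓ ((a ↑ b) ↓ d)) = ¬F = T
¬((c ↓ (c ↔ d)) ↓ ((a ↑ b) ↓ d)) ↔ a = T ↔ T = T
d ↑ b = T ↑ T = F
a ↓ (d ↑ b) = T ↓ F = F
(a ↓ (d ↑ b)) ↔ a = F ↔ T = F
((a ↓ (d ↑ b)) ↔ a) ⊕ c = F ⊕ F = F
(¬((c ↓ (c ↔ d)) ↓ ((a ↑ b) ↓ d)) ↔ a) ↔ (((a ↓ (d ↑ b)) ↔ a) ⊕ c) = T ↔ F = F
d ↓ e = T ↓ F = F
d ↑ (d ↓ e) = T ↑ F = T
((¬((c ↓ (c ↔ d)) ↓ ((a ↑ b) ↓ d)) ↔ a) ↔ (((a ↓ (d ↑ b)) ↔ a) ⊕ c)) ↓ (d ↑ (d ↓ e)) = F ↓ T = F
b ↑ d = T ↑ T = F
(((¬((c ↓ (c ↔ d)) ↓ ((a ↑ b) ↓ d)) ↔ a) ↔ (((a ↓ (d ↑ b)) ↔ a) ⊕ c)) ↓ (d ↑ (d ↓ e))) ↔ (b ↑ d) = F ↔ F = T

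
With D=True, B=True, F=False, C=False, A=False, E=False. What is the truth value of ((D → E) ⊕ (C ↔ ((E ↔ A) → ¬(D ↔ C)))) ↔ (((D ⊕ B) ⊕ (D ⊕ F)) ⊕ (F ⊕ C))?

D → E = True → False = False
E ↔ A = False ↔ False = True
D ↔ C = True ↔ False = False
¬(D ↔ C) = ¬False = True
(E ↔ A) → ¬(D ↔ C) = True → True = True
C ↔ ((E ↔ A) → ¬(D ↔ C)) = False ↔ True = False
(D → E) ⊕ (C ↔ ((E ↔ A) → ¬(D ↔ C))) = False ⊕ False = False
D ⊕ B = True ⊕ True = False
D ⊕ F = True ⊕ False = True
(D ⊕ B) ⊕ (D ⊕ F) = False ⊕ True = True
F ⊕ C = False ⊕ False = False
((D ⊕ B) ⊕ (D ⊕ F)) ⊕ (F ⊕ C) = True ⊕ False = True
((D → E) ⊕ (C ↔ ((E ↔ A) → ¬(D ↔ C)))) ↔ (((D ⊕ B) ⊕ (D ⊕ F)) ⊕ (F ⊕ C)) = False ↔ True = False

False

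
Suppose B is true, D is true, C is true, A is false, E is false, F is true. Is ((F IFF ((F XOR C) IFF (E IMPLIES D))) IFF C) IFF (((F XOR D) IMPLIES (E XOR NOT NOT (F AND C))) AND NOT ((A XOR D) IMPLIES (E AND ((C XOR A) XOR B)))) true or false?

false

Substituting B=true, D=true, C=true, A=false, E=false, F=true:
F XOR C = true XOR true = false
E IMPLIES D = false IMPLIES true = true
(F XOR C) IFF (E IMPLIES D) = false IFF true = false
F IFF ((F XOR C) IFF (E IMPLIES D)) = true IFF false = false
(F IFF ((F XOR C) IFF (E IMPLIES D))) IFF C = false IFF true = false
F XOR D = true XOR true = false
F AND C = true AND true = true
NOT (F AND C) = NOT true = false
NOT NOT (F AND C) = NOT false = true
E XOR NOT NOT (F AND C) = false XOR true = true
(F XOR D) IMPLIES (E XOR NOT NOT (F AND C)) = false IMPLIES true = true
A XOR D = false XOR true = true
C XOR A = true XOR false = true
(C XOR A) XOR B = true XOR true = false
E AND ((C XOR A) XOR B) = false AND false = false
(A XOR D) IMPLIES (E AND ((C XOR A) XOR B)) = true IMPLIES false = false
NOT ((A XOR D) IMPLIES (E AND ((C XOR A) XOR B))) = NOT false = true
((F XOR D) IMPLIES (E XOR NOT NOT (F AND C))) AND NOT ((A XOR D) IMPLIES (E AND ((C XOR A) XOR B))) = true AND true = true
((F IFF ((F XOR C) IFF (E IMPLIES D))) IFF C) IFF (((F XOR D) IMPLIES (E XOR NOT NOT (F AND C))) AND NOT ((A XOR D) IMPLIES (E AND ((C XOR A) XOR B)))) = false IFF true = false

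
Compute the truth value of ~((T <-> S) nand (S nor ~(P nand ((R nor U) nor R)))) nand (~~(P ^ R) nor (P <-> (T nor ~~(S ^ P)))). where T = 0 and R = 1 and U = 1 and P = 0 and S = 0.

1

T <-> S = 0 <-> 0 = 1
R nor U = 1 nor 1 = 0
(R nor U) nor R = 0 nor 1 = 0
P nand ((R nor U) nor R) = 0 nand 0 = 1
~(P nand ((R nor U) nor R)) = ~1 = 0
S nor ~(P nand ((R nor U) nor R)) = 0 nor 0 = 1
(T <-> S) nand (S nor ~(P nand ((R nor U) nor R))) = 1 nand 1 = 0
~((T <-> S) nand (S nor ~(P nand ((R nor U) nor R)))) = ~0 = 1
P ^ R = 0 ^ 1 = 1
~(P ^ R) = ~1 = 0
~~(P ^ R) = ~0 = 1
S ^ P = 0 ^ 0 = 0
~(S ^ P) = ~0 = 1
~~(S ^ P) = ~1 = 0
T nor ~~(S ^ P) = 0 nor 0 = 1
P <-> (T nor ~~(S ^ P)) = 0 <-> 1 = 0
~~(P ^ R) nor (P <-> (T nor ~~(S ^ P))) = 1 nor 0 = 0
~((T <-> S) nand (S nor ~(P nand ((R nor U) nor R)))) nand (~~(P ^ R) nor (P <-> (T nor ~~(S ^ P)))) = 1 nand 0 = 1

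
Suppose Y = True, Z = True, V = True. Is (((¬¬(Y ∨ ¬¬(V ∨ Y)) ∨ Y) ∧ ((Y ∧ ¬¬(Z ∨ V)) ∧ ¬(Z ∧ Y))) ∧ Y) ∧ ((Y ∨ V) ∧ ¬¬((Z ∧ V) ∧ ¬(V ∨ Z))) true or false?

False

V ∨ Y = True ∨ True = True
¬(V ∨ Y) = ¬True = False
¬¬(V ∨ Y) = ¬False = True
Y ∨ ¬¬(V ∨ Y) = True ∨ True = True
¬(Y ∨ ¬¬(V ∨ Y)) = ¬True = False
¬¬(Y ∨ ¬¬(V ∨ Y)) = ¬False = True
¬¬(Y ∨ ¬¬(V ∨ Y)) ∨ Y = True ∨ True = True
Z ∨ V = True ∨ True = True
¬(Z ∨ V) = ¬True = False
¬¬(Z ∨ V) = ¬False = True
Y ∧ ¬¬(Z ∨ V) = True ∧ True = True
Z ∧ Y = True ∧ True = True
¬(Z ∧ Y) = ¬True = False
(Y ∧ ¬¬(Z ∨ V)) ∧ ¬(Z ∧ Y) = True ∧ False = False
(¬¬(Y ∨ ¬¬(V ∨ Y)) ∨ Y) ∧ ((Y ∧ ¬¬(Z ∨ V)) ∧ ¬(Z ∧ Y)) = True ∧ False = False
((¬¬(Y ∨ ¬¬(V ∨ Y)) ∨ Y) ∧ ((Y ∧ ¬¬(Z ∨ V)) ∧ ¬(Z ∧ Y))) ∧ Y = False ∧ True = False
Y ∨ V = True ∨ True = True
Z ∧ V = True ∧ True = True
V ∨ Z = True ∨ True = True
¬(V ∨ Z) = ¬True = False
(Z ∧ V) ∧ ¬(V ∨ Z) = True ∧ False = False
¬((Z ∧ V) ∧ ¬(V ∨ Z)) = ¬False = True
¬¬((Z ∧ V) ∧ ¬(V ∨ Z)) = ¬True = False
(Y ∨ V) ∧ ¬¬((Z ∧ V) ∧ ¬(V ∨ Z)) = True ∧ False = False
(((¬¬(Y ∨ ¬¬(V ∨ Y)) ∨ Y) ∧ ((Y ∧ ¬¬(Z ∨ V)) ∧ ¬(Z ∧ Y))) ∧ Y) ∧ ((Y ∨ V) ∧ ¬¬((Z ∧ V) ∧ ¬(V ∨ Z))) = False ∧ False = False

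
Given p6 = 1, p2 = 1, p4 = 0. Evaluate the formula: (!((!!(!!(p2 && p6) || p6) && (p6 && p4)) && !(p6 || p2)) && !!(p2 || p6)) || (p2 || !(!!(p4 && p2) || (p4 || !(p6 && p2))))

1

p2 && p6 = 1 && 1 = 1
!(p2 && p6) = !1 = 0
!!(p2 && p6) = !0 = 1
!!(p2 && p6) || p6 = 1 || 1 = 1
!(!!(p2 && p6) || p6) = !1 = 0
!!(!!(p2 && p6) || p6) = !0 = 1
p6 && p4 = 1 && 0 = 0
!!(!!(p2 && p6) || p6) && (p6 && p4) = 1 && 0 = 0
p6 || p2 = 1 || 1 = 1
!(p6 || p2) = !1 = 0
(!!(!!(p2 && p6) || p6) && (p6 && p4)) && !(p6 || p2) = 0 && 0 = 0
!((!!(!!(p2 && p6) || p6) && (p6 && p4)) && !(p6 || p2)) = !0 = 1
p2 || p6 = 1 || 1 = 1
!(p2 || p6) = !1 = 0
!!(p2 || p6) = !0 = 1
!((!!(!!(p2 && p6) || p6) && (p6 && p4)) && !(p6 || p2)) && !!(p2 || p6) = 1 && 1 = 1
p4 && p2 = 0 && 1 = 0
!(p4 && p2) = !0 = 1
!!(p4 && p2) = !1 = 0
p6 && p2 = 1 && 1 = 1
!(p6 && p2) = !1 = 0
p4 || !(p6 && p2) = 0 || 0 = 0
!!(p4 && p2) || (p4 || !(p6 && p2)) = 0 || 0 = 0
!(!!(p4 && p2) || (p4 || !(p6 && p2))) = !0 = 1
p2 || !(!!(p4 && p2) || (p4 || !(p6 && p2))) = 1 || 1 = 1
(!((!!(!!(p2 && p6) || p6) && (p6 && p4)) && !(p6 || p2)) && !!(p2 || p6)) || (p2 || !(!!(p4 && p2) || (p4 || !(p6 && p2)))) = 1 || 1 = 1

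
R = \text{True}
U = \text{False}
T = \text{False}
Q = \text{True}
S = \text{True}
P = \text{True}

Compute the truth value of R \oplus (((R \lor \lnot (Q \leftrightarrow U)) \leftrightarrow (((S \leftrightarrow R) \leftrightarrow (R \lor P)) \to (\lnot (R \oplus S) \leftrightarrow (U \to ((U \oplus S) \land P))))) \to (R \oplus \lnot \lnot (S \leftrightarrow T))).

\text{False}

Q \leftrightarrow U = \text{True} \leftrightarrow \text{False} = \text{False}
\lnot (Q \leftrightarrow U) = \lnot \text{False} = \text{True}
R \lor \lnot (Q \leftrightarrow U) = \text{True} \lor \text{True} = \text{True}
S \leftrightarrow R = \text{True} \leftrightarrow \text{True} = \text{True}
R \lor P = \text{True} \lor \text{True} = \text{True}
(S \leftrightarrow R) \leftrightarrow (R \lor P) = \text{True} \leftrightarrow \text{True} = \text{True}
R \oplus S = \text{True} \oplus \text{True} = \text{False}
\lnot (R \oplus S) = \lnot \text{False} = \text{True}
U \oplus S = \text{False} \oplus \text{True} = \text{True}
(U \oplus S) \land P = \text{True} \land \text{True} = \text{True}
U \to ((U \oplus S) \land P) = \text{False} \to \text{True} = \text{True}
\lnot (R \oplus S) \leftrightarrow (U \to ((U \oplus S) \land P)) = \text{True} \leftrightarrow \text{True} = \text{True}
((S \leftrightarrow R) \leftrightarrow (R \lor P)) \to (\lnot (R \oplus S) \leftrightarrow (U \to ((U \oplus S) \land P))) = \text{True} \to \text{True} = \text{True}
(R \lor \lnot (Q \leftrightarrow U)) \leftrightarrow (((S \leftrightarrow R) \leftrightarrow (R \lor P)) \to (\lnot (R \oplus S) \leftrightarrow (U \to ((U \oplus S) \land P)))) = \text{True} \leftrightarrow \text{True} = \text{True}
S \leftrightarrow T = \text{True} \leftrightarrow \text{False} = \text{False}
\lnot (S \leftrightarrow T) = \lnot \text{False} = \text{True}
\lnot \lnot (S \leftrightarrow T) = \lnot \text{True} = \text{False}
R \oplus \lnot \lnot (S \leftrightarrow T) = \text{True} \oplus \text{False} = \text{True}
((R \lor \lnot (Q \leftrightarrow U)) \leftrightarrow (((S \leftrightarrow R) \leftrightarrow (R \lor P)) \to (\lnot (R \oplus S) \leftrightarrow (U \to ((U \oplus S) \land P))))) \to (R \oplus \lnot \lnot (S \leftrightarrow T)) = \text{True} \to \text{True} = \text{True}
R \oplus (((R \lor \lnot (Q \leftrightarrow U)) \leftrightarrow (((S \leftrightarrow R) \leftrightarrow (R \lor P)) \to (\lnot (R \oplus S) \leftrightarrow (U \to ((U \oplus S) \land P))))) \to (R \oplus \lnot \lnot (S \leftrightarrow T))) = \text{True} \oplus \text{True} = \text{False}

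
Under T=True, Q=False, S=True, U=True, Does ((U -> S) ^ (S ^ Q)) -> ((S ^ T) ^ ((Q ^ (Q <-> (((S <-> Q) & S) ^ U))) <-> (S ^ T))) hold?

True

Substituting T=True, Q=False, S=True, U=True:
U -> S = True -> True = True
S ^ Q = True ^ False = True
(U -> S) ^ (S ^ Q) = True ^ True = False
S ^ T = True ^ True = False
S <-> Q = True <-> False = False
(S <-> Q) & S = False & True = False
((S <-> Q) & S) ^ U = False ^ True = True
Q <-> (((S <-> Q) & S) ^ U) = False <-> True = False
Q ^ (Q <-> (((S <-> Q) & S) ^ U)) = False ^ False = False
S ^ T = True ^ True = False
(Q ^ (Q <-> (((S <-> Q) & S) ^ U))) <-> (S ^ T) = False <-> False = True
(S ^ T) ^ ((Q ^ (Q <-> (((S <-> Q) & S) ^ U))) <-> (S ^ T)) = False ^ True = True
((U -> S) ^ (S ^ Q)) -> ((S ^ T) ^ ((Q ^ (Q <-> (((S <-> Q) & S) ^ U))) <-> (S ^ T))) = False -> True = True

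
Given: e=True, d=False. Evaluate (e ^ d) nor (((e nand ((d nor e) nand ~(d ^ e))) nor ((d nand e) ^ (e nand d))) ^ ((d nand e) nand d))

e ^ d = True ^ False = True
d nor e = False nor True = False
d ^ e = False ^ True = True
~(d ^ e) = ~True = False
(d nor e) nand ~(d ^ e) = False nand False = True
e nand ((d nor e) nand ~(d ^ e)) = True nand True = False
d nand e = False nand True = True
e nand d = True nand False = True
(d nand e) ^ (e nand d) = True ^ True = False
(e nand ((d nor e) nand ~(d ^ e))) nor ((d nand e) ^ (e nand d)) = False nor False = True
d nand e = False nand True = True
(d nand e) nand d = True nand False = True
((e nand ((d nor e) nand ~(d ^ e))) nor ((d nand e) ^ (e nand d))) ^ ((d nand e) nand d) = True ^ True = False
(e ^ d) nor (((e nand ((d nor e) nand ~(d ^ e))) nor ((d nand e) ^ (e nand d))) ^ ((d nand e) nand d)) = True nor False = False

False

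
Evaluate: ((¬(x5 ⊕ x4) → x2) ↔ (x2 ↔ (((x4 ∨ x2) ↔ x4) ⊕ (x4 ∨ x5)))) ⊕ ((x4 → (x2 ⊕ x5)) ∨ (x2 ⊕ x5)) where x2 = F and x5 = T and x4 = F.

F

x5 ⊕ x4 = T ⊕ F = T
¬(x5 ⊕ x4) = ¬T = F
¬(x5 ⊕ x4) → x2 = F → F = T
x4 ∨ x2 = F ∨ F = F
(x4 ∨ x2) ↔ x4 = F ↔ F = T
x4 ∨ x5 = F ∨ T = T
((x4 ∨ x2) ↔ x4) ⊕ (x4 ∨ x5) = T ⊕ T = F
x2 ↔ (((x4 ∨ x2) ↔ x4) ⊕ (x4 ∨ x5)) = F ↔ F = T
(¬(x5 ⊕ x4) → x2) ↔ (x2 ↔ (((x4 ∨ x2) ↔ x4) ⊕ (x4 ∨ x5))) = T ↔ T = T
x2 ⊕ x5 = F ⊕ T = T
x4 → (x2 ⊕ x5) = F → T = T
x2 ⊕ x5 = F ⊕ T = T
(x4 → (x2 ⊕ x5)) ∨ (x2 ⊕ x5) = T ∨ T = T
((¬(x5 ⊕ x4) → x2) ↔ (x2 ↔ (((x4 ∨ x2) ↔ x4) ⊕ (x4 ∨ x5)))) ⊕ ((x4 → (x2 ⊕ x5)) ∨ (x2 ⊕ x5)) = T ⊕ T = F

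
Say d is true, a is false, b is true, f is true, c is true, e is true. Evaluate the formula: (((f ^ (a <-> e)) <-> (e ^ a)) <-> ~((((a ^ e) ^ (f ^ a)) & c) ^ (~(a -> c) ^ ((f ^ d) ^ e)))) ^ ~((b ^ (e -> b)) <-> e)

a <-> e = False <-> True = False
f ^ (a <-> e) = True ^ False = True
e ^ a = True ^ False = True
(f ^ (a <-> e)) <-> (e ^ a) = True <-> True = True
a ^ e = False ^ True = True
f ^ a = True ^ False = True
(a ^ e) ^ (f ^ a) = True ^ True = False
((a ^ e) ^ (f ^ a)) & c = False & True = False
a -> c = False -> True = True
~(a -> c) = ~True = False
f ^ d = True ^ True = False
(f ^ d) ^ e = False ^ True = True
~(a -> c) ^ ((f ^ d) ^ e) = False ^ True = True
(((a ^ e) ^ (f ^ a)) & c) ^ (~(a -> c) ^ ((f ^ d) ^ e)) = False ^ True = True
~((((a ^ e) ^ (f ^ a)) & c) ^ (~(a -> c) ^ ((f ^ d) ^ e))) = ~True = False
((f ^ (a <-> e)) <-> (e ^ a)) <-> ~((((a ^ e) ^ (f ^ a)) & c) ^ (~(a -> c) ^ ((f ^ d) ^ e))) = True <-> False = False
e -> b = True -> True = True
b ^ (e -> b) = True ^ True = False
(b ^ (e -> b)) <-> e = False <-> True = False
~((b ^ (e -> b)) <-> e) = ~False = True
(((f ^ (a <-> e)) <-> (e ^ a)) <-> ~((((a ^ e) ^ (f ^ a)) & c) ^ (~(a -> c) ^ ((f ^ d) ^ e)))) ^ ~((b ^ (e -> b)) <-> e) = False ^ True = True

True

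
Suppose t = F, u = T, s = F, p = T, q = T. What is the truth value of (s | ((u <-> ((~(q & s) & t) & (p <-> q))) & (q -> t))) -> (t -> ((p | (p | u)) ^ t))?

T

q & s = T & F = F
~(q & s) = ~F = T
~(q & s) & t = T & F = F
p <-> q = T <-> T = T
(~(q & s) & t) & (p <-> q) = F & T = F
u <-> ((~(q & s) & t) & (p <-> q)) = T <-> F = F
q -> t = T -> F = F
(u <-> ((~(q & s) & t) & (p <-> q))) & (q -> t) = F & F = F
s | ((u <-> ((~(q & s) & t) & (p <-> q))) & (q -> t)) = F | F = F
p | u = T | T = T
p | (p | u) = T | T = T
(p | (p | u)) ^ t = T ^ F = T
t -> ((p | (p | u)) ^ t) = F -> T = T
(s | ((u <-> ((~(q & s) & t) & (p <-> q))) & (q -> t))) -> (t -> ((p | (p | u)) ^ t)) = F -> T = T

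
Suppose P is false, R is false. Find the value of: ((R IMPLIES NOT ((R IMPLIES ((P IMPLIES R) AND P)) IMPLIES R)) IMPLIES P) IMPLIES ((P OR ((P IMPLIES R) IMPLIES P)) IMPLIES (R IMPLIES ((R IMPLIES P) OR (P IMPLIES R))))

true

P IMPLIES R = false IMPLIES false = true
(P IMPLIES R) AND P = true AND false = false
R IMPLIES ((P IMPLIES R) AND P) = false IMPLIES false = true
(R IMPLIES ((P IMPLIES R) AND P)) IMPLIES R = true IMPLIES false = false
NOT ((R IMPLIES ((P IMPLIES R) AND P)) IMPLIES R) = NOT false = true
R IMPLIES NOT ((R IMPLIES ((P IMPLIES R) AND P)) IMPLIES R) = false IMPLIES true = true
(R IMPLIES NOT ((R IMPLIES ((P IMPLIES R) AND P)) IMPLIES R)) IMPLIES P = true IMPLIES false = false
P IMPLIES R = false IMPLIES false = true
(P IMPLIES R) IMPLIES P = true IMPLIES false = false
P OR ((P IMPLIES R) IMPLIES P) = false OR false = false
R IMPLIES P = false IMPLIES false = true
P IMPLIES R = false IMPLIES false = true
(R IMPLIES P) OR (P IMPLIES R) = true OR true = true
R IMPLIES ((R IMPLIES P) OR (P IMPLIES R)) = false IMPLIES true = true
(P OR ((P IMPLIES R) IMPLIES P)) IMPLIES (R IMPLIES ((R IMPLIES P) OR (P IMPLIES R))) = false IMPLIES true = true
((R IMPLIES NOT ((R IMPLIES ((P IMPLIES R) AND P)) IMPLIES R)) IMPLIES P) IMPLIES ((P OR ((P IMPLIES R) IMPLIES P)) IMPLIES (R IMPLIES ((R IMPLIES P) OR (P IMPLIES R)))) = false IMPLIES true = true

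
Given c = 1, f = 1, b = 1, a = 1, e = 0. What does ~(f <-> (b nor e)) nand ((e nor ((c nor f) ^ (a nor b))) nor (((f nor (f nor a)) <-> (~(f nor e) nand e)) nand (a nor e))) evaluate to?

1

b nor e = 1 nor 0 = 0
f <-> (b nor e) = 1 <-> 0 = 0
~(f <-> (b nor e)) = ~0 = 1
c nor f = 1 nor 1 = 0
a nor b = 1 nor 1 = 0
(c nor f) ^ (a nor b) = 0 ^ 0 = 0
e nor ((c nor f) ^ (a nor b)) = 0 nor 0 = 1
f nor a = 1 nor 1 = 0
f nor (f nor a) = 1 nor 0 = 0
f nor e = 1 nor 0 = 0
~(f nor e) = ~0 = 1
~(f nor e) nand e = 1 nand 0 = 1
(f nor (f nor a)) <-> (~(f nor e) nand e) = 0 <-> 1 = 0
a nor e = 1 nor 0 = 0
((f nor (f nor a)) <-> (~(f nor e) nand e)) nand (a nor e) = 0 nand 0 = 1
(e nor ((c nor f) ^ (a nor b))) nor (((f nor (f nor a)) <-> (~(f nor e) nand e)) nand (a nor e)) = 1 nor 1 = 0
~(f <-> (b nor e)) nand ((e nor ((c nor f) ^ (a nor b))) nor (((f nor (f nor a)) <-> (~(f nor e) nand e)) nand (a nor e))) = 1 nand 0 = 1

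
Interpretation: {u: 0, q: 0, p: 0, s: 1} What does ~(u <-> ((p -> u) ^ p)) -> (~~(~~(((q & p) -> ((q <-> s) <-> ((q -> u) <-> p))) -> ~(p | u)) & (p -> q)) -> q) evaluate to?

Substituting u=0, q=0, p=0, s=1:
p -> u = 0 -> 0 = 1
(p -> u) ^ p = 1 ^ 0 = 1
u <-> ((p -> u) ^ p) = 0 <-> 1 = 0
~(u <-> ((p -> u) ^ p)) = ~0 = 1
q & p = 0 & 0 = 0
q <-> s = 0 <-> 1 = 0
q -> u = 0 -> 0 = 1
(q -> u) <-> p = 1 <-> 0 = 0
(q <-> s) <-> ((q -> u) <-> p) = 0 <-> 0 = 1
(q & p) -> ((q <-> s) <-> ((q -> u) <-> p)) = 0 -> 1 = 1
p | u = 0 | 0 = 0
~(p | u) = ~0 = 1
((q & p) -> ((q <-> s) <-> ((q -> u) <-> p))) -> ~(p | u) = 1 -> 1 = 1
~(((q & p) -> ((q <-> s) <-> ((q -> u) <-> p))) -> ~(p | u)) = ~1 = 0
~~(((q & p) -> ((q <-> s) <-> ((q -> u) <-> p))) -> ~(p | u)) = ~0 = 1
p -> q = 0 -> 0 = 1
~~(((q & p) -> ((q <-> s) <-> ((q -> u) <-> p))) -> ~(p | u)) & (p -> q) = 1 & 1 = 1
~(~~(((q & p) -> ((q <-> s) <-> ((q -> u) <-> p))) -> ~(p | u)) & (p -> q)) = ~1 = 0
~~(~~(((q & p) -> ((q <-> s) <-> ((q -> u) <-> p))) -> ~(p | u)) & (p -> q)) = ~0 = 1
~~(~~(((q & p) -> ((q <-> s) <-> ((q -> u) <-> p))) -> ~(p | u)) & (p -> q)) -> q = 1 -> 0 = 0
~(u <-> ((p -> u) ^ p)) -> (~~(~~(((q & p) -> ((q <-> s) <-> ((q -> u) <-> p))) -> ~(p | u)) & (p -> q)) -> q) = 1 -> 0 = 0

0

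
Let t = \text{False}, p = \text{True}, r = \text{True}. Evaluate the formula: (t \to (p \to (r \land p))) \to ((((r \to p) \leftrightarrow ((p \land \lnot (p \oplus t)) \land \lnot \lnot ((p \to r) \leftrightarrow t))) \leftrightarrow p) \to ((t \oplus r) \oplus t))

\text{True}

r \land p = \text{True} \land \text{True} = \text{True}
p \to (r \land p) = \text{True} \to \text{True} = \text{True}
t \to (p \to (r \land p)) = \text{False} \to \text{True} = \text{True}
r \to p = \text{True} \to \text{True} = \text{True}
p \oplus t = \text{True} \oplus \text{False} = \text{True}
\lnot (p \oplus t) = \lnot \text{True} = \text{False}
p \land \lnot (p \oplus t) = \text{True} \land \text{False} = \text{False}
p \to r = \text{True} \to \text{True} = \text{True}
(p \to r) \leftrightarrow t = \text{True} \leftrightarrow \text{False} = \text{False}
\lnot ((p \to r) \leftrightarrow t) = \lnot \text{False} = \text{True}
\lnot \lnot ((p \to r) \leftrightarrow t) = \lnot \text{True} = \text{False}
(p \land \lnot (p \oplus t)) \land \lnot \lnot ((p \to r) \leftrightarrow t) = \text{False} \land \text{False} = \text{False}
(r \to p) \leftrightarrow ((p \land \lnot (p \oplus t)) \land \lnot \lnot ((p \to r) \leftrightarrow t)) = \text{True} \leftrightarrow \text{False} = \text{False}
((r \to p) \leftrightarrow ((p \land \lnot (p \oplus t)) \land \lnot \lnot ((p \to r) \leftrightarrow t))) \leftrightarrow p = \text{False} \leftrightarrow \text{True} = \text{False}
t \oplus r = \text{False} \oplus \text{True} = \text{True}
(t \oplus r) \oplus t = \text{True} \oplus \text{False} = \text{True}
(((r \to p) \leftrightarrow ((p \land \lnot (p \oplus t)) \land \lnot \lnot ((p \to r) \leftrightarrow t))) \leftrightarrow p) \to ((t \oplus r) \oplus t) = \text{False} \to \text{True} = \text{True}
(t \to (p \to (r \land p))) \to ((((r \to p) \leftrightarrow ((p \land \lnot (p \oplus t)) \land \lnot \lnot ((p \to r) \leftrightarrow t))) \leftrightarrow p) \to ((t \oplus r) \oplus t)) = \text{True} \to \text{True} = \text{True}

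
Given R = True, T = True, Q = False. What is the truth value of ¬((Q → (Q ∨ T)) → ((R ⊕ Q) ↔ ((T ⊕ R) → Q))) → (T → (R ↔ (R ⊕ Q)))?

Q ∨ T = False ∨ True = True
Q → (Q ∨ T) = False → True = True
R ⊕ Q = True ⊕ False = True
T ⊕ R = True ⊕ True = False
(T ⊕ R) → Q = False → False = True
(R ⊕ Q) ↔ ((T ⊕ R) → Q) = True ↔ True = True
(Q → (Q ∨ T)) → ((R ⊕ Q) ↔ ((T ⊕ R) → Q)) = True → True = True
¬((Q → (Q ∨ T)) → ((R ⊕ Q) ↔ ((T ⊕ R) → Q))) = ¬True = False
R ⊕ Q = True ⊕ False = True
R ↔ (R ⊕ Q) = True ↔ True = True
T → (R ↔ (R ⊕ Q)) = True → True = True
¬((Q → (Q ∨ T)) → ((R ⊕ Q) ↔ ((T ⊕ R) → Q))) → (T → (R ↔ (R ⊕ Q))) = False → True = True

True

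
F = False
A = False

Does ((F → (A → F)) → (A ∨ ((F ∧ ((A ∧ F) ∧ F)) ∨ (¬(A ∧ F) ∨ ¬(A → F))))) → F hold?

False

A → F = False → False = True
F → (A → F) = False → True = True
A ∧ F = False ∧ False = False
(A ∧ F) ∧ F = False ∧ False = False
F ∧ ((A ∧ F) ∧ F) = False ∧ False = False
A ∧ F = False ∧ False = False
¬(A ∧ F) = ¬False = True
A → F = False → False = True
¬(A → F) = ¬True = False
¬(A ∧ F) ∨ ¬(A → F) = True ∨ False = True
(F ∧ ((A ∧ F) ∧ F)) ∨ (¬(A ∧ F) ∨ ¬(A → F)) = False ∨ True = True
A ∨ ((F ∧ ((A ∧ F) ∧ F)) ∨ (¬(A ∧ F) ∨ ¬(A → F))) = False ∨ True = True
(F → (A → F)) → (A ∨ ((F ∧ ((A ∧ F) ∧ F)) ∨ (¬(A ∧ F) ∨ ¬(A → F)))) = True → True = True
((F → (A → F)) → (A ∨ ((F ∧ ((A ∧ F) ∧ F)) ∨ (¬(A ∧ F) ∨ ¬(A → F))))) → F = True → False = False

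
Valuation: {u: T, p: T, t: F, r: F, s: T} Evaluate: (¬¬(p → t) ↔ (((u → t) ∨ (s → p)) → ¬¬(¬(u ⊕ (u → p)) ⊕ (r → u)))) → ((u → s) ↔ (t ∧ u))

p → t = T → F = F
¬(p → t) = ¬F = T
¬¬(p → t) = ¬T = F
u → t = T → F = F
s → p = T → T = T
(u → t) ∨ (s → p) = F ∨ T = T
u → p = T → T = T
u ⊕ (u → p) = T ⊕ T = F
¬(u ⊕ (u → p)) = ¬F = T
r → u = F → T = T
¬(u ⊕ (u → p)) ⊕ (r → u) = T ⊕ T = F
¬(¬(u ⊕ (u → p)) ⊕ (r → u)) = ¬F = T
¬¬(¬(u ⊕ (u → p)) ⊕ (r → u)) = ¬T = F
((u → t) ∨ (s → p)) → ¬¬(¬(u ⊕ (u → p)) ⊕ (r → u)) = T → F = F
¬¬(p → t) ↔ (((u → t) ∨ (s → p)) → ¬¬(¬(u ⊕ (u → p)) ⊕ (r → u))) = F ↔ F = T
u → s = T → T = T
t ∧ u = F ∧ T = F
(u → s) ↔ (t ∧ u) = T ↔ F = F
(¬¬(p → t) ↔ (((u → t) ∨ (s → p)) → ¬¬(¬(u ⊕ (u → p)) ⊕ (r → u)))) → ((u → s) ↔ (t ∧ u)) = T → F = F

F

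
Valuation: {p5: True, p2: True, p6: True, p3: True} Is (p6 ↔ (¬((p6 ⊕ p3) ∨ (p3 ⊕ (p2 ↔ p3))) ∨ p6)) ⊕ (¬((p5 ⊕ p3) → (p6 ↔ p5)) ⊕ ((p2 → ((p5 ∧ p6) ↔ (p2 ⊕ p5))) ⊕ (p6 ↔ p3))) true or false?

p6 ⊕ p3 = True ⊕ True = False
p2 ↔ p3 = True ↔ True = True
p3 ⊕ (p2 ↔ p3) = True ⊕ True = False
(p6 ⊕ p3) ∨ (p3 ⊕ (p2 ↔ p3)) = False ∨ False = False
¬((p6 ⊕ p3) ∨ (p3 ⊕ (p2 ↔ p3))) = ¬False = True
¬((p6 ⊕ p3) ∨ (p3 ⊕ (p2 ↔ p3))) ∨ p6 = True ∨ True = True
p6 ↔ (¬((p6 ⊕ p3) ∨ (p3 ⊕ (p2 ↔ p3))) ∨ p6) = True ↔ True = True
p5 ⊕ p3 = True ⊕ True = False
p6 ↔ p5 = True ↔ True = True
(p5 ⊕ p3) → (p6 ↔ p5) = False → True = True
¬((p5 ⊕ p3) → (p6 ↔ p5)) = ¬True = False
p5 ∧ p6 = True ∧ True = True
p2 ⊕ p5 = True ⊕ True = False
(p5 ∧ p6) ↔ (p2 ⊕ p5) = True ↔ False = False
p2 → ((p5 ∧ p6) ↔ (p2 ⊕ p5)) = True → False = False
p6 ↔ p3 = True ↔ True = True
(p2 → ((p5 ∧ p6) ↔ (p2 ⊕ p5))) ⊕ (p6 ↔ p3) = False ⊕ True = True
¬((p5 ⊕ p3) → (p6 ↔ p5)) ⊕ ((p2 → ((p5 ∧ p6) ↔ (p2 ⊕ p5))) ⊕ (p6 ↔ p3)) = False ⊕ True = True
(p6 ↔ (¬((p6 ⊕ p3) ∨ (p3 ⊕ (p2 ↔ p3))) ∨ p6)) ⊕ (¬((p5 ⊕ p3) → (p6 ↔ p5)) ⊕ ((p2 → ((p5 ∧ p6) ↔ (p2 ⊕ p5))) ⊕ (p6 ↔ p3))) = True ⊕ True = False

False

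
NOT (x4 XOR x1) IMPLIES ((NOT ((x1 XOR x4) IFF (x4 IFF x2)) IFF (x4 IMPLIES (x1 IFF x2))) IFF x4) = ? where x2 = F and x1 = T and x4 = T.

T

x4 XOR x1 = T XOR T = F
NOT (x4 XOR x1) = NOT F = T
x1 XOR x4 = T XOR T = F
x4 IFF x2 = T IFF F = F
(x1 XOR x4) IFF (x4 IFF x2) = F IFF F = T
NOT ((x1 XOR x4) IFF (x4 IFF x2)) = NOT T = F
x1 IFF x2 = T IFF F = F
x4 IMPLIES (x1 IFF x2) = T IMPLIES F = F
NOT ((x1 XOR x4) IFF (x4 IFF x2)) IFF (x4 IMPLIES (x1 IFF x2)) = F IFF F = T
(NOT ((x1 XOR x4) IFF (x4 IFF x2)) IFF (x4 IMPLIES (x1 IFF x2))) IFF x4 = T IFF T = T
NOT (x4 XOR x1) IMPLIES ((NOT ((x1 XOR x4) IFF (x4 IFF x2)) IFF (x4 IMPLIES (x1 IFF x2))) IFF x4) = T IMPLIES T = T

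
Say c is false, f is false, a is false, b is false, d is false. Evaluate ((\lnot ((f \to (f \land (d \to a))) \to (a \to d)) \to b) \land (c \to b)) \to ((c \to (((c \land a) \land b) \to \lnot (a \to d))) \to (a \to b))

\text{True}

d \to a = \text{False} \to \text{False} = \text{True}
f \land (d \to a) = \text{False} \land \text{True} = \text{False}
f \to (f \land (d \to a)) = \text{False} \to \text{False} = \text{True}
a \to d = \text{False} \to \text{False} = \text{True}
(f \to (f \land (d \to a))) \to (a \to d) = \text{True} \to \text{True} = \text{True}
\lnot ((f \to (f \land (d \to a))) \to (a \to d)) = \lnot \text{True} = \text{False}
\lnot ((f \to (f \land (d \to a))) \to (a \to d)) \to b = \text{False} \to \text{False} = \text{True}
c \to b = \text{False} \to \text{False} = \text{True}
(\lnot ((f \to (f \land (d \to a))) \to (a \to d)) \to b) \land (c \to b) = \text{True} \land \text{True} = \text{True}
c \land a = \text{False} \land \text{False} = \text{False}
(c \land a) \land b = \text{False} \land \text{False} = \text{False}
a \to d = \text{False} \to \text{False} = \text{True}
\lnot (a \to d) = \lnot \text{True} = \text{False}
((c \land a) \land b) \to \lnot (a \to d) = \text{False} \to \text{False} = \text{True}
c \to (((c \land a) \land b) \to \lnot (a \to d)) = \text{False} \to \text{True} = \text{True}
a \to b = \text{False} \to \text{False} = \text{True}
(c \to (((c \land a) \land b) \to \lnot (a \to d))) \to (a \to b) = \text{True} \to \text{True} = \text{True}
((\lnot ((f \to (f \land (d \to a))) \to (a \to d)) \to b) \land (c \to b)) \to ((c \to (((c \land a) \land b) \to \lnot (a \to d))) \to (a \to b)) = \text{True} \to \text{True} = \text{True}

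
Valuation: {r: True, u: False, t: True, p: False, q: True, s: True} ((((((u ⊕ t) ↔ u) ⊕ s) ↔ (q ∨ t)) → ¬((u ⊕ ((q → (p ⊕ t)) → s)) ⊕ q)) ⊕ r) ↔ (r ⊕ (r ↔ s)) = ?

u ⊕ t = False ⊕ True = True
(u ⊕ t) ↔ u = True ↔ False = False
((u ⊕ t) ↔ u) ⊕ s = False ⊕ True = True
q ∨ t = True ∨ True = True
(((u ⊕ t) ↔ u) ⊕ s) ↔ (q ∨ t) = True ↔ True = True
p ⊕ t = False ⊕ True = True
q → (p ⊕ t) = True → True = True
(q → (p ⊕ t)) → s = True → True = True
u ⊕ ((q → (p ⊕ t)) → s) = False ⊕ True = True
(u ⊕ ((q → (p ⊕ t)) → s)) ⊕ q = True ⊕ True = False
¬((u ⊕ ((q → (p ⊕ t)) → s)) ⊕ q) = ¬False = True
((((u ⊕ t) ↔ u) ⊕ s) ↔ (q ∨ t)) → ¬((u ⊕ ((q → (p ⊕ t)) → s)) ⊕ q) = True → True = True
(((((u ⊕ t) ↔ u) ⊕ s) ↔ (q ∨ t)) → ¬((u ⊕ ((q → (p ⊕ t)) → s)) ⊕ q)) ⊕ r = True ⊕ True = False
r ↔ s = True ↔ True = True
r ⊕ (r ↔ s) = True ⊕ True = False
((((((u ⊕ t) ↔ u) ⊕ s) ↔ (q ∨ t)) → ¬((u ⊕ ((q → (p ⊕ t)) → s)) ⊕ q)) ⊕ r) ↔ (r ⊕ (r ↔ s)) = False ↔ False = True

True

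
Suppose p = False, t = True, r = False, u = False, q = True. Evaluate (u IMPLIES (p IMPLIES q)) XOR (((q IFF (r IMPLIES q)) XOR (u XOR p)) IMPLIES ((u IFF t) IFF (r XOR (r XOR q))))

True

p IMPLIES q = False IMPLIES True = True
u IMPLIES (p IMPLIES q) = False IMPLIES True = True
r IMPLIES q = False IMPLIES True = True
q IFF (r IMPLIES q) = True IFF True = True
u XOR p = False XOR False = False
(q IFF (r IMPLIES q)) XOR (u XOR p) = True XOR False = True
u IFF t = False IFF True = False
r XOR q = False XOR True = True
r XOR (r XOR q) = False XOR True = True
(u IFF t) IFF (r XOR (r XOR q)) = False IFF True = False
((q IFF (r IMPLIES q)) XOR (u XOR p)) IMPLIES ((u IFF t) IFF (r XOR (r XOR q))) = True IMPLIES False = False
(u IMPLIES (p IMPLIES q)) XOR (((q IFF (r IMPLIES q)) XOR (u XOR p)) IMPLIES ((u IFF t) IFF (r XOR (r XOR q)))) = True XOR False = True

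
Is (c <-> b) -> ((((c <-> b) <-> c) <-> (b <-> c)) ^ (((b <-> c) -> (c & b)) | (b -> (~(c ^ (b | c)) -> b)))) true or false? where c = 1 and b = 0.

c <-> b = 1 <-> 0 = 0
c <-> b = 1 <-> 0 = 0
(c <-> b) <-> c = 0 <-> 1 = 0
b <-> c = 0 <-> 1 = 0
((c <-> b) <-> c) <-> (b <-> c) = 0 <-> 0 = 1
b <-> c = 0 <-> 1 = 0
c & b = 1 & 0 = 0
(b <-> c) -> (c & b) = 0 -> 0 = 1
b | c = 0 | 1 = 1
c ^ (b | c) = 1 ^ 1 = 0
~(c ^ (b | c)) = ~0 = 1
~(c ^ (b | c)) -> b = 1 -> 0 = 0
b -> (~(c ^ (b | c)) -> b) = 0 -> 0 = 1
((b <-> c) -> (c & b)) | (b -> (~(c ^ (b | c)) -> b)) = 1 | 1 = 1
(((c <-> b) <-> c) <-> (b <-> c)) ^ (((b <-> c) -> (c & b)) | (b -> (~(c ^ (b | c)) -> b))) = 1 ^ 1 = 0
(c <-> b) -> ((((c <-> b) <-> c) <-> (b <-> c)) ^ (((b <-> c) -> (c & b)) | (b -> (~(c ^ (b | c)) -> b)))) = 0 -> 0 = 1

1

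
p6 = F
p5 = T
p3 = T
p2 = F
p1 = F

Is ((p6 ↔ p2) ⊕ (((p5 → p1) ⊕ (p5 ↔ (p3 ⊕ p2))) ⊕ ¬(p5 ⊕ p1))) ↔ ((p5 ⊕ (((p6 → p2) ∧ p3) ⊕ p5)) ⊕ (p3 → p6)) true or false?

F

Substituting p6=F, p5=T, p3=T, p2=F, p1=F:
p6 ↔ p2 = F ↔ F = T
p5 → p1 = T → F = F
p3 ⊕ p2 = T ⊕ F = T
p5 ↔ (p3 ⊕ p2) = T ↔ T = T
(p5 → p1) ⊕ (p5 ↔ (p3 ⊕ p2)) = F ⊕ T = T
p5 ⊕ p1 = T ⊕ F = T
¬(p5 ⊕ p1) = ¬T = F
((p5 → p1) ⊕ (p5 ↔ (p3 ⊕ p2))) ⊕ ¬(p5 ⊕ p1) = T ⊕ F = T
(p6 ↔ p2) ⊕ (((p5 → p1) ⊕ (p5 ↔ (p3 ⊕ p2))) ⊕ ¬(p5 ⊕ p1)) = T ⊕ T = F
p6 → p2 = F → F = T
(p6 → p2) ∧ p3 = T ∧ T = T
((p6 → p2) ∧ p3) ⊕ p5 = T ⊕ T = F
p5 ⊕ (((p6 → p2) ∧ p3) ⊕ p5) = T ⊕ F = T
p3 → p6 = T → F = F
(p5 ⊕ (((p6 → p2) ∧ p3) ⊕ p5)) ⊕ (p3 → p6) = T ⊕ F = T
((p6 ↔ p2) ⊕ (((p5 → p1) ⊕ (p5 ↔ (p3 ⊕ p2))) ⊕ ¬(p5 ⊕ p1))) ↔ ((p5 ⊕ (((p6 → p2) ∧ p3) ⊕ p5)) ⊕ (p3 → p6)) = F ↔ T = F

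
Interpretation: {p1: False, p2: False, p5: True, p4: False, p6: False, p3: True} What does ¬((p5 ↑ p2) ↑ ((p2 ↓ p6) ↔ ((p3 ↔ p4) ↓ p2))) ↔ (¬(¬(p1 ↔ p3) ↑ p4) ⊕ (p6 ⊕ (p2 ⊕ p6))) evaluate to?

False

p5 ↑ p2 = True ↑ False = True
p2 ↓ p6 = False ↓ False = True
p3 ↔ p4 = True ↔ False = False
(p3 ↔ p4) ↓ p2 = False ↓ False = True
(p2 ↓ p6) ↔ ((p3 ↔ p4) ↓ p2) = True ↔ True = True
(p5 ↑ p2) ↑ ((p2 ↓ p6) ↔ ((p3 ↔ p4) ↓ p2)) = True ↑ True = False
¬((p5 ↑ p2) ↑ ((p2 ↓ p6) ↔ ((p3 ↔ p4) ↓ p2))) = ¬False = True
p1 ↔ p3 = False ↔ True = False
¬(p1 ↔ p3) = ¬False = True
¬(p1 ↔ p3) ↑ p4 = True ↑ False = True
¬(¬(p1 ↔ p3) ↑ p4) = ¬True = False
p2 ⊕ p6 = False ⊕ False = False
p6 ⊕ (p2 ⊕ p6) = False ⊕ False = False
¬(¬(p1 ↔ p3) ↑ p4) ⊕ (p6 ⊕ (p2 ⊕ p6)) = False ⊕ False = False
¬((p5 ↑ p2) ↑ ((p2 ↓ p6) ↔ ((p3 ↔ p4) ↓ p2))) ↔ (¬(¬(p1 ↔ p3) ↑ p4) ⊕ (p6 ⊕ (p2 ⊕ p6))) = True ↔ False = False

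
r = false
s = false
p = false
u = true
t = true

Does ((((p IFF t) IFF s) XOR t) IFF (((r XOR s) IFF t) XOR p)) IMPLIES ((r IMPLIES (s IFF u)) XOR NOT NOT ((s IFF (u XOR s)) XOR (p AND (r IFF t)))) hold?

true

p IFF t = false IFF true = false
(p IFF t) IFF s = false IFF false = true
((p IFF t) IFF s) XOR t = true XOR true = false
r XOR s = false XOR false = false
(r XOR s) IFF t = false IFF true = false
((r XOR s) IFF t) XOR p = false XOR false = false
(((p IFF t) IFF s) XOR t) IFF (((r XOR s) IFF t) XOR p) = false IFF false = true
s IFF u = false IFF true = false
r IMPLIES (s IFF u) = false IMPLIES false = true
u XOR s = true XOR false = true
s IFF (u XOR s) = false IFF true = false
r IFF t = false IFF true = false
p AND (r IFF t) = false AND false = false
(s IFF (u XOR s)) XOR (p AND (r IFF t)) = false XOR false = false
NOT ((s IFF (u XOR s)) XOR (p AND (r IFF t))) = NOT false = true
NOT NOT ((s IFF (u XOR s)) XOR (p AND (r IFF t))) = NOT true = false
(r IMPLIES (s IFF u)) XOR NOT NOT ((s IFF (u XOR s)) XOR (p AND (r IFF t))) = true XOR false = true
((((p IFF t) IFF s) XOR t) IFF (((r XOR s) IFF t) XOR p)) IMPLIES ((r IMPLIES (s IFF u)) XOR NOT NOT ((s IFF (u XOR s)) XOR (p AND (r IFF t)))) = true IMPLIES true = true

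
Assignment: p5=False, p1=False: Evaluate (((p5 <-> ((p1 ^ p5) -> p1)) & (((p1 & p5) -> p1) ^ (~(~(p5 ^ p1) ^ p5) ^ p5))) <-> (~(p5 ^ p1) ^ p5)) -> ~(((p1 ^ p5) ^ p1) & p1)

p1 ^ p5 = False ^ False = False
(p1 ^ p5) -> p1 = False -> False = True
p5 <-> ((p1 ^ p5) -> p1) = False <-> True = False
p1 & p5 = False & False = False
(p1 & p5) -> p1 = False -> False = True
p5 ^ p1 = False ^ False = False
~(p5 ^ p1) = ~False = True
~(p5 ^ p1) ^ p5 = True ^ False = True
~(~(p5 ^ p1) ^ p5) = ~True = False
~(~(p5 ^ p1) ^ p5) ^ p5 = False ^ False = False
((p1 & p5) -> p1) ^ (~(~(p5 ^ p1) ^ p5) ^ p5) = True ^ False = True
(p5 <-> ((p1 ^ p5) -> p1)) & (((p1 & p5) -> p1) ^ (~(~(p5 ^ p1) ^ p5) ^ p5)) = False & True = False
p5 ^ p1 = False ^ False = False
~(p5 ^ p1) = ~False = True
~(p5 ^ p1) ^ p5 = True ^ False = True
((p5 <-> ((p1 ^ p5) -> p1)) & (((p1 & p5) -> p1) ^ (~(~(p5 ^ p1) ^ p5) ^ p5))) <-> (~(p5 ^ p1) ^ p5) = False <-> True = False
p1 ^ p5 = False ^ False = False
(p1 ^ p5) ^ p1 = False ^ False = False
((p1 ^ p5) ^ p1) & p1 = False & False = False
~(((p1 ^ p5) ^ p1) & p1) = ~False = True
(((p5 <-> ((p1 ^ p5) -> p1)) & (((p1 & p5) -> p1) ^ (~(~(p5 ^ p1) ^ p5) ^ p5))) <-> (~(p5 ^ p1) ^ p5)) -> ~(((p1 ^ p5) ^ p1) & p1) = False -> True = True

True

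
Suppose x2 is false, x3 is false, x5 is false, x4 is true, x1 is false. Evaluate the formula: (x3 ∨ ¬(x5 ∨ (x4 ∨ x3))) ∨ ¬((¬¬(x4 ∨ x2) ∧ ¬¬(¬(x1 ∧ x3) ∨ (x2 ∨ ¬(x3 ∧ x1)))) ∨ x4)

False

x4 ∨ x3 = True ∨ False = True
x5 ∨ (x4 ∨ x3) = False ∨ True = True
¬(x5 ∨ (x4 ∨ x3)) = ¬True = False
x3 ∨ ¬(x5 ∨ (x4 ∨ x3)) = False ∨ False = False
x4 ∨ x2 = True ∨ False = True
¬(x4 ∨ x2) = ¬True = False
¬¬(x4 ∨ x2) = ¬False = True
x1 ∧ x3 = False ∧ False = False
¬(x1 ∧ x3) = ¬False = True
x3 ∧ x1 = False ∧ False = False
¬(x3 ∧ x1) = ¬False = True
x2 ∨ ¬(x3 ∧ x1) = False ∨ True = True
¬(x1 ∧ x3) ∨ (x2 ∨ ¬(x3 ∧ x1)) = True ∨ True = True
¬(¬(x1 ∧ x3) ∨ (x2 ∨ ¬(x3 ∧ x1))) = ¬True = False
¬¬(¬(x1 ∧ x3) ∨ (x2 ∨ ¬(x3 ∧ x1))) = ¬False = True
¬¬(x4 ∨ x2) ∧ ¬¬(¬(x1 ∧ x3) ∨ (x2 ∨ ¬(x3 ∧ x1))) = True ∧ True = True
(¬¬(x4 ∨ x2) ∧ ¬¬(¬(x1 ∧ x3) ∨ (x2 ∨ ¬(x3 ∧ x1)))) ∨ x4 = True ∨ True = True
¬((¬¬(x4 ∨ x2) ∧ ¬¬(¬(x1 ∧ x3) ∨ (x2 ∨ ¬(x3 ∧ x1)))) ∨ x4) = ¬True = False
(x3 ∨ ¬(x5 ∨ (x4 ∨ x3))) ∨ ¬((¬¬(x4 ∨ x2) ∧ ¬¬(¬(x1 ∧ x3) ∨ (x2 ∨ ¬(x3 ∧ x1)))) ∨ x4) = False ∨ False = False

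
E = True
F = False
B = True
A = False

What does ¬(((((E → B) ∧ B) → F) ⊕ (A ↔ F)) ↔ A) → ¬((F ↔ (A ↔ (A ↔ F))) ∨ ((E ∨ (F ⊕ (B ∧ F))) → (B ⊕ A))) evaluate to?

E → B = True → True = True
(E → B) ∧ B = True ∧ True = True
((E → B) ∧ B) → F = True → False = False
A ↔ F = False ↔ False = True
(((E → B) ∧ B) → F) ⊕ (A ↔ F) = False ⊕ True = True
((((E → B) ∧ B) → F) ⊕ (A ↔ F)) ↔ A = True ↔ False = False
¬(((((E → B) ∧ B) → F) ⊕ (A ↔ F)) ↔ A) = ¬False = True
A ↔ F = False ↔ False = True
A ↔ (A ↔ F) = False ↔ True = False
F ↔ (A ↔ (A ↔ F)) = False ↔ False = True
B ∧ F = True ∧ False = False
F ⊕ (B ∧ F) = False ⊕ False = False
E ∨ (F ⊕ (B ∧ F)) = True ∨ False = True
B ⊕ A = True ⊕ False = True
(E ∨ (F ⊕ (B ∧ F))) → (B ⊕ A) = True → True = True
(F ↔ (A ↔ (A ↔ F))) ∨ ((E ∨ (F ⊕ (B ∧ F))) → (B ⊕ A)) = True ∨ True = True
¬((F ↔ (A ↔ (A ↔ F))) ∨ ((E ∨ (F ⊕ (B ∧ F))) → (B ⊕ A))) = ¬True = False
¬(((((E → B) ∧ B) → F) ⊕ (A ↔ F)) ↔ A) → ¬((F ↔ (A ↔ (A ↔ F))) ∨ ((E ∨ (F ⊕ (B ∧ F))) → (B ⊕ A))) = True → False = False

False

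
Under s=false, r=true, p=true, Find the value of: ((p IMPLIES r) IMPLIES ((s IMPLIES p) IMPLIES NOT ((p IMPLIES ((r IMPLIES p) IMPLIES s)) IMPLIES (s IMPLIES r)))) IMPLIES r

p IMPLIES r = true IMPLIES true = true
s IMPLIES p = false IMPLIES true = true
r IMPLIES p = true IMPLIES true = true
(r IMPLIES p) IMPLIES s = true IMPLIES false = false
p IMPLIES ((r IMPLIES p) IMPLIES s) = true IMPLIES false = false
s IMPLIES r = false IMPLIES true = true
(p IMPLIES ((r IMPLIES p) IMPLIES s)) IMPLIES (s IMPLIES r) = false IMPLIES true = true
NOT ((p IMPLIES ((r IMPLIES p) IMPLIES s)) IMPLIES (s IMPLIES r)) = NOT true = false
(s IMPLIES p) IMPLIES NOT ((p IMPLIES ((r IMPLIES p) IMPLIES s)) IMPLIES (s IMPLIES r)) = true IMPLIES false = false
(p IMPLIES r) IMPLIES ((s IMPLIES p) IMPLIES NOT ((p IMPLIES ((r IMPLIES p) IMPLIES s)) IMPLIES (s IMPLIES r))) = true IMPLIES false = false
((p IMPLIES r) IMPLIES ((s IMPLIES p) IMPLIES NOT ((p IMPLIES ((r IMPLIES p) IMPLIES s)) IMPLIES (s IMPLIES r)))) IMPLIES r = false IMPLIES true = true

true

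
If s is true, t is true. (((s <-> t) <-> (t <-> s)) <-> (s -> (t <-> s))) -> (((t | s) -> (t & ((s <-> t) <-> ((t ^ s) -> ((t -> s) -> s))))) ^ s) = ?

s <-> t = 1 <-> 1 = 1
t <-> s = 1 <-> 1 = 1
(s <-> t) <-> (t <-> s) = 1 <-> 1 = 1
t <-> s = 1 <-> 1 = 1
s -> (t <-> s) = 1 -> 1 = 1
((s <-> t) <-> (t <-> s)) <-> (s -> (t <-> s)) = 1 <-> 1 = 1
t | s = 1 | 1 = 1
s <-> t = 1 <-> 1 = 1
t ^ s = 1 ^ 1 = 0
t -> s = 1 -> 1 = 1
(t -> s) -> s = 1 -> 1 = 1
(t ^ s) -> ((t -> s) -> s) = 0 -> 1 = 1
(s <-> t) <-> ((t ^ s) -> ((t -> s) -> s)) = 1 <-> 1 = 1
t & ((s <-> t) <-> ((t ^ s) -> ((t -> s) -> s))) = 1 & 1 = 1
(t | s) -> (t & ((s <-> t) <-> ((t ^ s) -> ((t -> s) -> s)))) = 1 -> 1 = 1
((t | s) -> (t & ((s <-> t) <-> ((t ^ s) -> ((t -> s) -> s))))) ^ s = 1 ^ 1 = 0
(((s <-> t) <-> (t <-> s)) <-> (s -> (t <-> s))) -> (((t | s) -> (t & ((s <-> t) <-> ((t ^ s) -> ((t -> s) -> s))))) ^ s) = 1 -> 0 = 0

0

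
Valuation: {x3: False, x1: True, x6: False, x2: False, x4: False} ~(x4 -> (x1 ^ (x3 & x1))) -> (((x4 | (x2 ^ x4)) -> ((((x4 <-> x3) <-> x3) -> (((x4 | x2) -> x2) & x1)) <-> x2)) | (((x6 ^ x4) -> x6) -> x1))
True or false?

True

x3 & x1 = False & True = False
x1 ^ (x3 & x1) = True ^ False = True
x4 -> (x1 ^ (x3 & x1)) = False -> True = True
~(x4 -> (x1 ^ (x3 & x1))) = ~True = False
x2 ^ x4 = False ^ False = False
x4 | (x2 ^ x4) = False | False = False
x4 <-> x3 = False <-> False = True
(x4 <-> x3) <-> x3 = True <-> False = False
x4 | x2 = False | False = False
(x4 | x2) -> x2 = False -> False = True
((x4 | x2) -> x2) & x1 = True & True = True
((x4 <-> x3) <-> x3) -> (((x4 | x2) -> x2) & x1) = False -> True = True
(((x4 <-> x3) <-> x3) -> (((x4 | x2) -> x2) & x1)) <-> x2 = True <-> False = False
(x4 | (x2 ^ x4)) -> ((((x4 <-> x3) <-> x3) -> (((x4 | x2) -> x2) & x1)) <-> x2) = False -> False = True
x6 ^ x4 = False ^ False = False
(x6 ^ x4) -> x6 = False -> False = True
((x6 ^ x4) -> x6) -> x1 = True -> True = True
((x4 | (x2 ^ x4)) -> ((((x4 <-> x3) <-> x3) -> (((x4 | x2) -> x2) & x1)) <-> x2)) | (((x6 ^ x4) -> x6) -> x1) = True | True = True
~(x4 -> (x1 ^ (x3 & x1))) -> (((x4 | (x2 ^ x4)) -> ((((x4 <-> x3) <-> x3) -> (((x4 | x2) -> x2) & x1)) <-> x2)) | (((x6 ^ x4) -> x6) -> x1)) = False -> True = True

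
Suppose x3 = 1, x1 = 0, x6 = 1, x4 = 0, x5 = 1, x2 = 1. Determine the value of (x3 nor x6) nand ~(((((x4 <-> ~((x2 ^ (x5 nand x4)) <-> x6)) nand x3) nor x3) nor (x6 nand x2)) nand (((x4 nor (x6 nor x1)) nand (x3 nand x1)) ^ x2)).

1

x3 nor x6 = 1 nor 1 = 0
x5 nand x4 = 1 nand 0 = 1
x2 ^ (x5 nand x4) = 1 ^ 1 = 0
(x2 ^ (x5 nand x4)) <-> x6 = 0 <-> 1 = 0
~((x2 ^ (x5 nand x4)) <-> x6) = ~0 = 1
x4 <-> ~((x2 ^ (x5 nand x4)) <-> x6) = 0 <-> 1 = 0
(x4 <-> ~((x2 ^ (x5 nand x4)) <-> x6)) nand x3 = 0 nand 1 = 1
((x4 <-> ~((x2 ^ (x5 nand x4)) <-> x6)) nand x3) nor x3 = 1 nor 1 = 0
x6 nand x2 = 1 nand 1 = 0
(((x4 <-> ~((x2 ^ (x5 nand x4)) <-> x6)) nand x3) nor x3) nor (x6 nand x2) = 0 nor 0 = 1
x6 nor x1 = 1 nor 0 = 0
x4 nor (x6 nor x1) = 0 nor 0 = 1
x3 nand x1 = 1 nand 0 = 1
(x4 nor (x6 nor x1)) nand (x3 nand x1) = 1 nand 1 = 0
((x4 nor (x6 nor x1)) nand (x3 nand x1)) ^ x2 = 0 ^ 1 = 1
((((x4 <-> ~((x2 ^ (x5 nand x4)) <-> x6)) nand x3) nor x3) nor (x6 nand x2)) nand (((x4 nor (x6 nor x1)) nand (x3 nand x1)) ^ x2) = 1 nand 1 = 0
~(((((x4 <-> ~((x2 ^ (x5 nand x4)) <-> x6)) nand x3) nor x3) nor (x6 nand x2)) nand (((x4 nor (x6 nor x1)) nand (x3 nand x1)) ^ x2)) = ~0 = 1
(x3 nor x6) nand ~(((((x4 <-> ~((x2 ^ (x5 nand x4)) <-> x6)) nand x3) nor x3) nor (x6 nand x2)) nand (((x4 nor (x6 nor x1)) nand (x3 nand x1)) ^ x2)) = 0 nand 1 = 1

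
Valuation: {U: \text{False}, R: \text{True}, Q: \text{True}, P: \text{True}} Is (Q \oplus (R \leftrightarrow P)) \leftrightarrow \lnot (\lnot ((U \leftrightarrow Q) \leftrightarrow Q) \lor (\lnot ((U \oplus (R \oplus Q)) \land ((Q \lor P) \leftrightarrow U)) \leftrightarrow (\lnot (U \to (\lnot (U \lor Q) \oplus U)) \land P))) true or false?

\text{True}

R \leftrightarrow P = \text{True} \leftrightarrow \text{True} = \text{True}
Q \oplus (R \leftrightarrow P) = \text{True} \oplus \text{True} = \text{False}
U \leftrightarrow Q = \text{False} \leftrightarrow \text{True} = \text{False}
(U \leftrightarrow Q) \leftrightarrow Q = \text{False} \leftrightarrow \text{True} = \text{False}
\lnot ((U \leftrightarrow Q) \leftrightarrow Q) = \lnot \text{False} = \text{True}
R \oplus Q = \text{True} \oplus \text{True} = \text{False}
U \oplus (R \oplus Q) = \text{False} \oplus \text{False} = \text{False}
Q \lor P = \text{True} \lor \text{True} = \text{True}
(Q \lor P) \leftrightarrow U = \text{True} \leftrightarrow \text{False} = \text{False}
(U \oplus (R \oplus Q)) \land ((Q \lor P) \leftrightarrow U) = \text{False} \land \text{False} = \text{False}
\lnot ((U \oplus (R \oplus Q)) \land ((Q \lor P) \leftrightarrow U)) = \lnot \text{False} = \text{True}
U \lor Q = \text{False} \lor \text{True} = \text{True}
\lnot (U \lor Q) = \lnot \text{True} = \text{False}
\lnot (U \lor Q) \oplus U = \text{False} \oplus \text{False} = \text{False}
U \to (\lnot (U \lor Q) \oplus U) = \text{False} \to \text{False} = \text{True}
\lnot (U \to (\lnot (U \lor Q) \oplus U)) = \lnot \text{True} = \text{False}
\lnot (U \to (\lnot (U \lor Q) \oplus U)) \land P = \text{False} \land \text{True} = \text{False}
\lnot ((U \oplus (R \oplus Q)) \land ((Q \lor P) \leftrightarrow U)) \leftrightarrow (\lnot (U \to (\lnot (U \lor Q) \oplus U)) \land P) = \text{True} \leftrightarrow \text{False} = \text{False}
\lnot ((U \leftrightarrow Q) \leftrightarrow Q) \lor (\lnot ((U \oplus (R \oplus Q)) \land ((Q \lor P) \leftrightarrow U)) \leftrightarrow (\lnot (U \to (\lnot (U \lor Q) \oplus U)) \land P)) = \text{True} \lor \text{False} = \text{True}
\lnot (\lnot ((U \leftrightarrow Q) \leftrightarrow Q) \lor (\lnot ((U \oplus (R \oplus Q)) \land ((Q \lor P) \leftrightarrow U)) \leftrightarrow (\lnot (U \to (\lnot (U \lor Q) \oplus U)) \land P))) = \lnot \text{True} = \text{False}
(Q \oplus (R \leftrightarrow P)) \leftrightarrow \lnot (\lnot ((U \leftrightarrow Q) \leftrightarrow Q) \lor (\lnot ((U \oplus (R \oplus Q)) \land ((Q \lor P) \leftrightarrow U)) \leftrightarrow (\lnot (U \to (\lnot (U \lor Q) \oplus U)) \land P))) = \text{False} \leftrightarrow \text{False} = \text{True}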